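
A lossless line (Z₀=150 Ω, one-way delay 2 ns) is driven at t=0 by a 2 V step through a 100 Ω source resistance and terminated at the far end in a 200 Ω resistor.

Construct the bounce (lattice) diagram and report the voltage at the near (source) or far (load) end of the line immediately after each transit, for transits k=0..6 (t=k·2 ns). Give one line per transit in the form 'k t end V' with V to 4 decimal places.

0 0 source 1.2000
1 2 load 1.3714
2 4 source 1.3371
3 6 load 1.3322
4 8 source 1.3332
5 10 load 1.3334
6 12 source 1.3333

Γ_L=0.142857, Γ_S=-0.200000; launch V₁=2·150/250=1.200000
k=0 src: V=1.2000
k=1 load: inc=1.200000, refl=1.200000·0.142857=0.1714; V=0.000000+1.200000+0.171429=1.3714
k=2 src: inc=0.171429, refl=0.171429·-0.200000=-0.0343; V=1.200000+0.171429+-0.034286=1.3371
k=3 load: inc=-0.034286, refl=-0.034286·0.142857=-0.0049; V=1.371429+-0.034286+-0.004898=1.3322
k=4 src: inc=-0.004898, refl=-0.004898·-0.200000=0.0010; V=1.337143+-0.004898+0.000980=1.3332
k=5 load: inc=0.000980, refl=0.000980·0.142857=0.0001; V=1.332245+0.000980+0.000140=1.3334
k=6 src: inc=0.000140, refl=0.000140·-0.200000=-0.0000; V=1.333224+0.000140+-0.000028=1.3333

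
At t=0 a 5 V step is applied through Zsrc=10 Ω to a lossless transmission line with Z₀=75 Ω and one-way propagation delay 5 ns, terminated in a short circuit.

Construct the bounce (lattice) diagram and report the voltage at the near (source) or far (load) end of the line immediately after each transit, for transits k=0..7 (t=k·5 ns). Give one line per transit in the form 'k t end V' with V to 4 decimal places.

0 0 source 4.4118
1 5 load 0.0000
2 10 source 3.3737
3 15 load 0.0000
4 20 source 2.5799
5 25 load 0.0000
6 30 source 1.9729
7 35 load 0.0000

Γ_L=-1.000000, Γ_S=-0.764706; launch V₁=5·75/85=4.411765
k=0 src: V=4.4118
k=1 load: inc=4.411765, refl=4.411765·-1.000000=-4.4118; V=0.000000+4.411765+-4.411765=0.0000
k=2 src: inc=-4.411765, refl=-4.411765·-0.764706=3.3737; V=4.411765+-4.411765+3.373702=3.3737
k=3 load: inc=3.373702, refl=3.373702·-1.000000=-3.3737; V=0.000000+3.373702+-3.373702=0.0000
k=4 src: inc=-3.373702, refl=-3.373702·-0.764706=2.5799; V=3.373702+-3.373702+2.579890=2.5799
k=5 load: inc=2.579890, refl=2.579890·-1.000000=-2.5799; V=0.000000+2.579890+-2.579890=0.0000
k=6 src: inc=-2.579890, refl=-2.579890·-0.764706=1.9729; V=2.579890+-2.579890+1.972857=1.9729
k=7 load: inc=1.972857, refl=1.972857·-1.000000=-1.9729; V=0.000000+1.972857+-1.972857=0.0000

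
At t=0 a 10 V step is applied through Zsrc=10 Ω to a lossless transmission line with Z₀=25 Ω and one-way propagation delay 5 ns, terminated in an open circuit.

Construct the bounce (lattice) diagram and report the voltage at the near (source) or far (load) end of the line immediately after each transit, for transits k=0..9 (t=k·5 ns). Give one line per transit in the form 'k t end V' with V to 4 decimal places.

0 0 source 7.1429
1 5 load 14.2857
2 10 source 11.2245
3 15 load 8.1633
4 20 source 9.4752
5 25 load 10.7872
6 30 source 10.2249
7 35 load 9.6626
8 40 source 9.9036
9 45 load 10.1446

Γ_L=1.000000, Γ_S=-0.428571; launch V₁=10·25/35=7.142857
k=0 src: V=7.1429
k=1 load: inc=7.142857, refl=7.142857·1.000000=7.1429; V=0.000000+7.142857+7.142857=14.2857
k=2 src: inc=7.142857, refl=7.142857·-0.428571=-3.0612; V=7.142857+7.142857+-3.061224=11.2245
k=3 load: inc=-3.061224, refl=-3.061224·1.000000=-3.0612; V=14.285714+-3.061224+-3.061224=8.1633
k=4 src: inc=-3.061224, refl=-3.061224·-0.428571=1.3120; V=11.224490+-3.061224+1.311953=9.4752
k=5 load: inc=1.311953, refl=1.311953·1.000000=1.3120; V=8.163265+1.311953+1.311953=10.7872
k=6 src: inc=1.311953, refl=1.311953·-0.428571=-0.5623; V=9.475219+1.311953+-0.562266=10.2249
k=7 load: inc=-0.562266, refl=-0.562266·1.000000=-0.5623; V=10.787172+-0.562266+-0.562266=9.6626
k=8 src: inc=-0.562266, refl=-0.562266·-0.428571=0.2410; V=10.224906+-0.562266+0.240971=9.9036
k=9 load: inc=0.240971, refl=0.240971·1.000000=0.2410; V=9.662641+0.240971+0.240971=10.1446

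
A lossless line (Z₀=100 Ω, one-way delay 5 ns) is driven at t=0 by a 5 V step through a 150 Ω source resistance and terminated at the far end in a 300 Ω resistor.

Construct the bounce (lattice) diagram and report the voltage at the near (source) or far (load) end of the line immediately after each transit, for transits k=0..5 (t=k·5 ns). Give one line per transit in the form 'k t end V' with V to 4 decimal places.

0 0 source 2.0000
1 5 load 3.0000
2 10 source 3.2000
3 15 load 3.3000
4 20 source 3.3200
5 25 load 3.3300

Γ_L=0.500000, Γ_S=0.200000; launch V₁=5·100/250=2.000000
k=0 src: V=2.0000
k=1 load: inc=2.000000, refl=2.000000·0.500000=1.0000; V=0.000000+2.000000+1.000000=3.0000
k=2 src: inc=1.000000, refl=1.000000·0.200000=0.2000; V=2.000000+1.000000+0.200000=3.2000
k=3 load: inc=0.200000, refl=0.200000·0.500000=0.1000; V=3.000000+0.200000+0.100000=3.3000
k=4 src: inc=0.100000, refl=0.100000·0.200000=0.0200; V=3.200000+0.100000+0.020000=3.3200
k=5 load: inc=0.020000, refl=0.020000·0.500000=0.0100; V=3.300000+0.020000+0.010000=3.3300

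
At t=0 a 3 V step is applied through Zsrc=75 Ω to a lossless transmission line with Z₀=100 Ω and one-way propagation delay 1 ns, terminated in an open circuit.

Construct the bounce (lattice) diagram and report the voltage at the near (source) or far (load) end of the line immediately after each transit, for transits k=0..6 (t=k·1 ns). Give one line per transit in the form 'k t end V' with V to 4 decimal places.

0 0 source 1.7143
1 1 load 3.4286
2 2 source 3.1837
3 3 load 2.9388
4 4 source 2.9738
5 5 load 3.0087
6 6 source 3.0037

Γ_L=1.000000, Γ_S=-0.142857; launch V₁=3·100/175=1.714286
k=0 src: V=1.7143
k=1 load: inc=1.714286, refl=1.714286·1.000000=1.7143; V=0.000000+1.714286+1.714286=3.4286
k=2 src: inc=1.714286, refl=1.714286·-0.142857=-0.2449; V=1.714286+1.714286+-0.244898=3.1837
k=3 load: inc=-0.244898, refl=-0.244898·1.000000=-0.2449; V=3.428571+-0.244898+-0.244898=2.9388
k=4 src: inc=-0.244898, refl=-0.244898·-0.142857=0.0350; V=3.183673+-0.244898+0.034985=2.9738
k=5 load: inc=0.034985, refl=0.034985·1.000000=0.0350; V=2.938776+0.034985+0.034985=3.0087
k=6 src: inc=0.034985, refl=0.034985·-0.142857=-0.0050; V=2.973761+0.034985+-0.004998=3.0037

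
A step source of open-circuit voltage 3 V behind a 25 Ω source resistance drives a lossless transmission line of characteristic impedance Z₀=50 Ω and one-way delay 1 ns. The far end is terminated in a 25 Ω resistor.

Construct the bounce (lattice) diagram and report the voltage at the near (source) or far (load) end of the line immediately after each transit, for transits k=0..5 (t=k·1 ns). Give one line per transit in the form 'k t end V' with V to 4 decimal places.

0 0 source 2.0000
1 1 load 1.3333
2 2 source 1.5556
3 3 load 1.4815
4 4 source 1.5062
5 5 load 1.4979

Γ_L=-0.333333, Γ_S=-0.333333; launch V₁=3·50/75=2.000000
k=0 src: V=2.0000
k=1 load: inc=2.000000, refl=2.000000·-0.333333=-0.6667; V=0.000000+2.000000+-0.666667=1.3333
k=2 src: inc=-0.666667, refl=-0.666667·-0.333333=0.2222; V=2.000000+-0.666667+0.222222=1.5556
k=3 load: inc=0.222222, refl=0.222222·-0.333333=-0.0741; V=1.333333+0.222222+-0.074074=1.4815
k=4 src: inc=-0.074074, refl=-0.074074·-0.333333=0.0247; V=1.555556+-0.074074+0.024691=1.5062
k=5 load: inc=0.024691, refl=0.024691·-0.333333=-0.0082; V=1.481481+0.024691+-0.008230=1.4979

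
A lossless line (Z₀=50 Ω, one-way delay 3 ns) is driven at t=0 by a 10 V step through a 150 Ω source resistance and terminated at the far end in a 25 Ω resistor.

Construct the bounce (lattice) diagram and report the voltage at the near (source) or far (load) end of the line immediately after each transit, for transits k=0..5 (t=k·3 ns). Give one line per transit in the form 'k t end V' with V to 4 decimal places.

0 0 source 2.5000
1 3 load 1.6667
2 6 source 1.2500
3 9 load 1.3889
4 12 source 1.4583
5 15 load 1.4352

Γ_L=-0.333333, Γ_S=0.500000; launch V₁=10·50/200=2.500000
k=0 src: V=2.5000
k=1 load: inc=2.500000, refl=2.500000·-0.333333=-0.8333; V=0.000000+2.500000+-0.833333=1.6667
k=2 src: inc=-0.833333, refl=-0.833333·0.500000=-0.4167; V=2.500000+-0.833333+-0.416667=1.2500
k=3 load: inc=-0.416667, refl=-0.416667·-0.333333=0.1389; V=1.666667+-0.416667+0.138889=1.3889
k=4 src: inc=0.138889, refl=0.138889·0.500000=0.0694; V=1.250000+0.138889+0.069444=1.4583
k=5 load: inc=0.069444, refl=0.069444·-0.333333=-0.0231; V=1.388889+0.069444+-0.023148=1.4352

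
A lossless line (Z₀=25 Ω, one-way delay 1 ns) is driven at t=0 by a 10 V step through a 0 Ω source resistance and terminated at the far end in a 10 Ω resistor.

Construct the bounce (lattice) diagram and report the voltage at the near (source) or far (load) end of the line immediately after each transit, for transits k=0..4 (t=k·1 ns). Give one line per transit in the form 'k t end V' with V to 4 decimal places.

0 0 source 10.0000
1 1 load 5.7143
2 2 source 10.0000
3 3 load 8.1633
4 4 source 10.0000

Γ_L=-0.428571, Γ_S=-1.000000; launch V₁=10·25/25=10.000000
k=0 src: V=10.0000
k=1 load: inc=10.000000, refl=10.000000·-0.428571=-4.2857; V=0.000000+10.000000+-4.285714=5.7143
k=2 src: inc=-4.285714, refl=-4.285714·-1.000000=4.2857; V=10.000000+-4.285714+4.285714=10.0000
k=3 load: inc=4.285714, refl=4.285714·-0.428571=-1.8367; V=5.714286+4.285714+-1.836735=8.1633
k=4 src: inc=-1.836735, refl=-1.836735·-1.000000=1.8367; V=10.000000+-1.836735+1.836735=10.0000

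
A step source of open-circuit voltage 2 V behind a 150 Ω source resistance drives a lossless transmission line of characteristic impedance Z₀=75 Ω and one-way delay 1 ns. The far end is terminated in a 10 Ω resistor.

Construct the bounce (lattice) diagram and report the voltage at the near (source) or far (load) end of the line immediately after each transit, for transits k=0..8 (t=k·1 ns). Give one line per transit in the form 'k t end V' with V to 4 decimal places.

Γ_L=-0.764706, Γ_S=0.333333; launch V₁=2·75/225=0.666667
k=0 src: V=0.6667
k=1 load: inc=0.666667, refl=0.666667·-0.764706=-0.5098; V=0.000000+0.666667+-0.509804=0.1569
k=2 src: inc=-0.509804, refl=-0.509804·0.333333=-0.1699; V=0.666667+-0.509804+-0.169935=-0.0131
k=3 load: inc=-0.169935, refl=-0.169935·-0.764706=0.1300; V=0.156863+-0.169935+0.129950=0.1169
k=4 src: inc=0.129950, refl=0.129950·0.333333=0.0433; V=-0.013072+0.129950+0.043317=0.1602
k=5 load: inc=0.043317, refl=0.043317·-0.764706=-0.0331; V=0.116878+0.043317+-0.033125=0.1271
k=6 src: inc=-0.033125, refl=-0.033125·0.333333=-0.0110; V=0.160195+-0.033125+-0.011042=0.1160
k=7 load: inc=-0.011042, refl=-0.011042·-0.764706=0.0084; V=0.127070+-0.011042+0.008444=0.1245
k=8 src: inc=0.008444, refl=0.008444·0.333333=0.0028; V=0.116029+0.008444+0.002815=0.1273

0 0 source 0.6667
1 1 load 0.1569
2 2 source -0.0131
3 3 load 0.1169
4 4 source 0.1602
5 5 load 0.1271
6 6 source 0.1160
7 7 load 0.1245
8 8 source 0.1273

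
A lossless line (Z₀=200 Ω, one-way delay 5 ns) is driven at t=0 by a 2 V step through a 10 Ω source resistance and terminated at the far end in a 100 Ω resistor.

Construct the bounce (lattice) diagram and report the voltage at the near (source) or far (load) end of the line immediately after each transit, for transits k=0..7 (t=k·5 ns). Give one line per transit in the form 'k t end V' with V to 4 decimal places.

0 0 source 1.9048
1 5 load 1.2698
2 10 source 1.8443
3 15 load 1.6528
4 20 source 1.8261
5 25 load 1.7683
6 30 source 1.8206
7 35 load 1.8031

Γ_L=-0.333333, Γ_S=-0.904762; launch V₁=2·200/210=1.904762
k=0 src: V=1.9048
k=1 load: inc=1.904762, refl=1.904762·-0.333333=-0.6349; V=0.000000+1.904762+-0.634921=1.2698
k=2 src: inc=-0.634921, refl=-0.634921·-0.904762=0.5745; V=1.904762+-0.634921+0.574452=1.8443
k=3 load: inc=0.574452, refl=0.574452·-0.333333=-0.1915; V=1.269841+0.574452+-0.191484=1.6528
k=4 src: inc=-0.191484, refl=-0.191484·-0.904762=0.1732; V=1.844293+-0.191484+0.173247=1.8261
k=5 load: inc=0.173247, refl=0.173247·-0.333333=-0.0577; V=1.652809+0.173247+-0.057749=1.7683
k=6 src: inc=-0.057749, refl=-0.057749·-0.904762=0.0522; V=1.826057+-0.057749+0.052249=1.8206
k=7 load: inc=0.052249, refl=0.052249·-0.333333=-0.0174; V=1.768308+0.052249+-0.017416=1.8031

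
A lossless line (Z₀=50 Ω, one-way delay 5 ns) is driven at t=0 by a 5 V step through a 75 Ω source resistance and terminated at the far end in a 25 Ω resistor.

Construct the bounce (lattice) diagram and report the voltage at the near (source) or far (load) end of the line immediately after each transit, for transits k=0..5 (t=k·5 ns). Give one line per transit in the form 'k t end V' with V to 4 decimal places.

Γ_L=-0.333333, Γ_S=0.200000; launch V₁=5·50/125=2.000000
k=0 src: V=2.0000
k=1 load: inc=2.000000, refl=2.000000·-0.333333=-0.6667; V=0.000000+2.000000+-0.666667=1.3333
k=2 src: inc=-0.666667, refl=-0.666667·0.200000=-0.1333; V=2.000000+-0.666667+-0.133333=1.2000
k=3 load: inc=-0.133333, refl=-0.133333·-0.333333=0.0444; V=1.333333+-0.133333+0.044444=1.2444
k=4 src: inc=0.044444, refl=0.044444·0.200000=0.0089; V=1.200000+0.044444+0.008889=1.2533
k=5 load: inc=0.008889, refl=0.008889·-0.333333=-0.0030; V=1.244444+0.008889+-0.002963=1.2504

0 0 source 2.0000
1 5 load 1.3333
2 10 source 1.2000
3 15 load 1.2444
4 20 source 1.2533
5 25 load 1.2504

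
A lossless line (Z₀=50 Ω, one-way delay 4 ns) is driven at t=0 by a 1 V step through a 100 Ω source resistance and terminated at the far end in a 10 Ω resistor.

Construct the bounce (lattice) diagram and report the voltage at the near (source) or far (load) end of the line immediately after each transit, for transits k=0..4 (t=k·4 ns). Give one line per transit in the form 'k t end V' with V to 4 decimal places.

0 0 source 0.3333
1 4 load 0.1111
2 8 source 0.0370
3 12 load 0.0864
4 16 source 0.1029

Γ_L=-0.666667, Γ_S=0.333333; launch V₁=1·50/150=0.333333
k=0 src: V=0.3333
k=1 load: inc=0.333333, refl=0.333333·-0.666667=-0.2222; V=0.000000+0.333333+-0.222222=0.1111
k=2 src: inc=-0.222222, refl=-0.222222·0.333333=-0.0741; V=0.333333+-0.222222+-0.074074=0.0370
k=3 load: inc=-0.074074, refl=-0.074074·-0.666667=0.0494; V=0.111111+-0.074074+0.049383=0.0864
k=4 src: inc=0.049383, refl=0.049383·0.333333=0.0165; V=0.037037+0.049383+0.016461=0.1029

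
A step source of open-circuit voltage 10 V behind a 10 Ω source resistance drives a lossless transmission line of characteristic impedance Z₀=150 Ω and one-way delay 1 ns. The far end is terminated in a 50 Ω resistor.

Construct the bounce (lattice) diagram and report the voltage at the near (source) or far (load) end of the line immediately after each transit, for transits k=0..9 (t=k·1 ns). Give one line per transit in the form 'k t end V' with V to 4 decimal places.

0 0 source 9.3750
1 1 load 4.6875
2 2 source 8.7891
3 3 load 6.7383
4 4 source 8.5327
5 5 load 7.6355
6 6 source 8.4206
7 7 load 8.0280
8 8 source 8.3715
9 9 load 8.1998

Γ_L=-0.500000, Γ_S=-0.875000; launch V₁=10·150/160=9.375000
k=0 src: V=9.3750
k=1 load: inc=9.375000, refl=9.375000·-0.500000=-4.6875; V=0.000000+9.375000+-4.687500=4.6875
k=2 src: inc=-4.687500, refl=-4.687500·-0.875000=4.1016; V=9.375000+-4.687500+4.101562=8.7891
k=3 load: inc=4.101562, refl=4.101562·-0.500000=-2.0508; V=4.687500+4.101562+-2.050781=6.7383
k=4 src: inc=-2.050781, refl=-2.050781·-0.875000=1.7944; V=8.789062+-2.050781+1.794434=8.5327
k=5 load: inc=1.794434, refl=1.794434·-0.500000=-0.8972; V=6.738281+1.794434+-0.897217=7.6355
k=6 src: inc=-0.897217, refl=-0.897217·-0.875000=0.7851; V=8.532715+-0.897217+0.785065=8.4206
k=7 load: inc=0.785065, refl=0.785065·-0.500000=-0.3925; V=7.635498+0.785065+-0.392532=8.0280
k=8 src: inc=-0.392532, refl=-0.392532·-0.875000=0.3435; V=8.420563+-0.392532+0.343466=8.3715
k=9 load: inc=0.343466, refl=0.343466·-0.500000=-0.1717; V=8.028030+0.343466+-0.171733=8.1998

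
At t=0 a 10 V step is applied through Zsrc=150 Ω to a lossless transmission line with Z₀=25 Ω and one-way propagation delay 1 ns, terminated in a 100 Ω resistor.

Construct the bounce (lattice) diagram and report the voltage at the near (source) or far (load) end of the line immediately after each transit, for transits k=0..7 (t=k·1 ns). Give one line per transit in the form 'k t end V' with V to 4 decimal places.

0 0 source 1.4286
1 1 load 2.2857
2 2 source 2.8980
3 3 load 3.2653
4 4 source 3.5277
5 5 load 3.6851
6 6 source 3.7976
7 7 load 3.8651

Γ_L=0.600000, Γ_S=0.714286; launch V₁=10·25/175=1.428571
k=0 src: V=1.4286
k=1 load: inc=1.428571, refl=1.428571·0.600000=0.8571; V=0.000000+1.428571+0.857143=2.2857
k=2 src: inc=0.857143, refl=0.857143·0.714286=0.6122; V=1.428571+0.857143+0.612245=2.8980
k=3 load: inc=0.612245, refl=0.612245·0.600000=0.3673; V=2.285714+0.612245+0.367347=3.2653
k=4 src: inc=0.367347, refl=0.367347·0.714286=0.2624; V=2.897959+0.367347+0.262391=3.5277
k=5 load: inc=0.262391, refl=0.262391·0.600000=0.1574; V=3.265306+0.262391+0.157434=3.6851
k=6 src: inc=0.157434, refl=0.157434·0.714286=0.1125; V=3.527697+0.157434+0.112453=3.7976
k=7 load: inc=0.112453, refl=0.112453·0.600000=0.0675; V=3.685131+0.112453+0.067472=3.8651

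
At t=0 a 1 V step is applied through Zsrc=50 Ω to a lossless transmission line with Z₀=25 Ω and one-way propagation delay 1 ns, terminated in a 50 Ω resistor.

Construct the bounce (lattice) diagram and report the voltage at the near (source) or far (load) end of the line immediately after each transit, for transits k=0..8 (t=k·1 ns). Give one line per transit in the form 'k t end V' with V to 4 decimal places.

0 0 source 0.3333
1 1 load 0.4444
2 2 source 0.4815
3 3 load 0.4938
4 4 source 0.4979
5 5 load 0.4993
6 6 source 0.4998
7 7 load 0.4999
8 8 source 0.5000

Γ_L=0.333333, Γ_S=0.333333; launch V₁=1·25/75=0.333333
k=0 src: V=0.3333
k=1 load: inc=0.333333, refl=0.333333·0.333333=0.1111; V=0.000000+0.333333+0.111111=0.4444
k=2 src: inc=0.111111, refl=0.111111·0.333333=0.0370; V=0.333333+0.111111+0.037037=0.4815
k=3 load: inc=0.037037, refl=0.037037·0.333333=0.0123; V=0.444444+0.037037+0.012346=0.4938
k=4 src: inc=0.012346, refl=0.012346·0.333333=0.0041; V=0.481481+0.012346+0.004115=0.4979
k=5 load: inc=0.004115, refl=0.004115·0.333333=0.0014; V=0.493827+0.004115+0.001372=0.4993
k=6 src: inc=0.001372, refl=0.001372·0.333333=0.0005; V=0.497942+0.001372+0.000457=0.4998
k=7 load: inc=0.000457, refl=0.000457·0.333333=0.0002; V=0.499314+0.000457+0.000152=0.4999
k=8 src: inc=0.000152, refl=0.000152·0.333333=0.0001; V=0.499771+0.000152+0.000051=0.5000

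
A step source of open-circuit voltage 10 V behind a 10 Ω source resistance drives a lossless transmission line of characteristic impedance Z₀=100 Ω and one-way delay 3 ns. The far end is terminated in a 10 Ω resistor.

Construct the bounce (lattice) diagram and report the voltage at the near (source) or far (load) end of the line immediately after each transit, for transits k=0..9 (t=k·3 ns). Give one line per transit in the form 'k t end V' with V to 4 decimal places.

0 0 source 9.0909
1 3 load 1.6529
2 6 source 7.7385
3 9 load 2.7594
4 12 source 6.8332
5 15 load 3.5001
6 18 source 6.2272
7 21 load 3.9959
8 24 source 5.8215
9 27 load 4.3278

Γ_L=-0.818182, Γ_S=-0.818182; launch V₁=10·100/110=9.090909
k=0 src: V=9.0909
k=1 load: inc=9.090909, refl=9.090909·-0.818182=-7.4380; V=0.000000+9.090909+-7.438017=1.6529
k=2 src: inc=-7.438017, refl=-7.438017·-0.818182=6.0856; V=9.090909+-7.438017+6.085650=7.7385
k=3 load: inc=6.085650, refl=6.085650·-0.818182=-4.9792; V=1.652893+6.085650+-4.979168=2.7594
k=4 src: inc=-4.979168, refl=-4.979168·-0.818182=4.0739; V=7.738542+-4.979168+4.073865=6.8332
k=5 load: inc=4.073865, refl=4.073865·-0.818182=-3.3332; V=2.759374+4.073865+-3.333162=3.5001
k=6 src: inc=-3.333162, refl=-3.333162·-0.818182=2.7271; V=6.833239+-3.333162+2.727133=6.2272
k=7 load: inc=2.727133, refl=2.727133·-0.818182=-2.2313; V=3.500077+2.727133+-2.231290=3.9959
k=8 src: inc=-2.231290, refl=-2.231290·-0.818182=1.8256; V=6.227210+-2.231290+1.825601=5.8215
k=9 load: inc=1.825601, refl=1.825601·-0.818182=-1.4937; V=3.995919+1.825601+-1.493674=4.3278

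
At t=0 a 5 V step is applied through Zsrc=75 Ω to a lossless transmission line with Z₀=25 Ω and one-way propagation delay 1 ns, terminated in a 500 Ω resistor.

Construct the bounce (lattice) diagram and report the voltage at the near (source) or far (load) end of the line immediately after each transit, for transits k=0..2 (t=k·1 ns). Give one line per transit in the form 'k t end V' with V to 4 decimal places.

Γ_L=0.904762, Γ_S=0.500000; launch V₁=5·25/100=1.250000
k=0 src: V=1.2500
k=1 load: inc=1.250000, refl=1.250000·0.904762=1.1310; V=0.000000+1.250000+1.130952=2.3810
k=2 src: inc=1.130952, refl=1.130952·0.500000=0.5655; V=1.250000+1.130952+0.565476=2.9464

0 0 source 1.2500
1 1 load 2.3810
2 2 source 2.9464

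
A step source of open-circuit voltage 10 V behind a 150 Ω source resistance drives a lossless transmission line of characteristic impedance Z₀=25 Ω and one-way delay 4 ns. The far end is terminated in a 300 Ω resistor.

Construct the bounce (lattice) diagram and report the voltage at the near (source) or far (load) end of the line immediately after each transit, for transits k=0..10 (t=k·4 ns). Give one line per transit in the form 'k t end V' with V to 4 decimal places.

Γ_L=0.846154, Γ_S=0.714286; launch V₁=10·25/175=1.428571
k=0 src: V=1.4286
k=1 load: inc=1.428571, refl=1.428571·0.846154=1.2088; V=0.000000+1.428571+1.208791=2.6374
k=2 src: inc=1.208791, refl=1.208791·0.714286=0.8634; V=1.428571+1.208791+0.863422=3.5008
k=3 load: inc=0.863422, refl=0.863422·0.846154=0.7306; V=2.637363+0.863422+0.730588=4.2314
k=4 src: inc=0.730588, refl=0.730588·0.714286=0.5218; V=3.500785+0.730588+0.521849=4.7532
k=5 load: inc=0.521849, refl=0.521849·0.846154=0.4416; V=4.231373+0.521849+0.441564=5.1948
k=6 src: inc=0.441564, refl=0.441564·0.714286=0.3154; V=4.753222+0.441564+0.315403=5.5102
k=7 load: inc=0.315403, refl=0.315403·0.846154=0.2669; V=5.194786+0.315403+0.266879=5.7771
k=8 src: inc=0.266879, refl=0.266879·0.714286=0.1906; V=5.510189+0.266879+0.190628=5.9677
k=9 load: inc=0.190628, refl=0.190628·0.846154=0.1613; V=5.777068+0.190628+0.161301=6.1290
k=10 src: inc=0.161301, refl=0.161301·0.714286=0.1152; V=5.967697+0.161301+0.115215=6.2442

0 0 source 1.4286
1 4 load 2.6374
2 8 source 3.5008
3 12 load 4.2314
4 16 source 4.7532
5 20 load 5.1948
6 24 source 5.5102
7 28 load 5.7771
8 32 source 5.9677
9 36 load 6.1290
10 40 source 6.2442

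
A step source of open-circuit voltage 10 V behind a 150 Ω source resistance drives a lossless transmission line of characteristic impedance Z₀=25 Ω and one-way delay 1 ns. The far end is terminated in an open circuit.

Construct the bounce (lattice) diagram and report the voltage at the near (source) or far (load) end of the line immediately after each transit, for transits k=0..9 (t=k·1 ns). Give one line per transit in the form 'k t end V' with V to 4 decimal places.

Γ_L=1.000000, Γ_S=0.714286; launch V₁=10·25/175=1.428571
k=0 src: V=1.4286
k=1 load: inc=1.428571, refl=1.428571·1.000000=1.4286; V=0.000000+1.428571+1.428571=2.8571
k=2 src: inc=1.428571, refl=1.428571·0.714286=1.0204; V=1.428571+1.428571+1.020408=3.8776
k=3 load: inc=1.020408, refl=1.020408·1.000000=1.0204; V=2.857143+1.020408+1.020408=4.8980
k=4 src: inc=1.020408, refl=1.020408·0.714286=0.7289; V=3.877551+1.020408+0.728863=5.6268
k=5 load: inc=0.728863, refl=0.728863·1.000000=0.7289; V=4.897959+0.728863+0.728863=6.3557
k=6 src: inc=0.728863, refl=0.728863·0.714286=0.5206; V=5.626822+0.728863+0.520616=6.8763
k=7 load: inc=0.520616, refl=0.520616·1.000000=0.5206; V=6.355685+0.520616+0.520616=7.3969
k=8 src: inc=0.520616, refl=0.520616·0.714286=0.3719; V=6.876302+0.520616+0.371869=7.7688
k=9 load: inc=0.371869, refl=0.371869·1.000000=0.3719; V=7.396918+0.371869+0.371869=8.1407

0 0 source 1.4286
1 1 load 2.8571
2 2 source 3.8776
3 3 load 4.8980
4 4 source 5.6268
5 5 load 6.3557
6 6 source 6.8763
7 7 load 7.3969
8 8 source 7.7688
9 9 load 8.1407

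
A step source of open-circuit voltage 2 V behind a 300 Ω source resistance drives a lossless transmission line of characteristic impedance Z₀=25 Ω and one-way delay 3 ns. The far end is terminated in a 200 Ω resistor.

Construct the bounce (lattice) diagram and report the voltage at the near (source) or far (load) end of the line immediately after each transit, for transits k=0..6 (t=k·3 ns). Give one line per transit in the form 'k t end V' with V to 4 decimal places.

Γ_L=0.777778, Γ_S=0.846154; launch V₁=2·25/325=0.153846
k=0 src: V=0.1538
k=1 load: inc=0.153846, refl=0.153846·0.777778=0.1197; V=0.000000+0.153846+0.119658=0.2735
k=2 src: inc=0.119658, refl=0.119658·0.846154=0.1012; V=0.153846+0.119658+0.101249=0.3748
k=3 load: inc=0.101249, refl=0.101249·0.777778=0.0787; V=0.273504+0.101249+0.078749=0.4535
k=4 src: inc=0.078749, refl=0.078749·0.846154=0.0666; V=0.374753+0.078749+0.066634=0.5201
k=5 load: inc=0.066634, refl=0.066634·0.777778=0.0518; V=0.453503+0.066634+0.051827=0.5720
k=6 src: inc=0.051827, refl=0.051827·0.846154=0.0439; V=0.520137+0.051827+0.043853=0.6158

0 0 source 0.1538
1 3 load 0.2735
2 6 source 0.3748
3 9 load 0.4535
4 12 source 0.5201
5 15 load 0.5720
6 18 source 0.6158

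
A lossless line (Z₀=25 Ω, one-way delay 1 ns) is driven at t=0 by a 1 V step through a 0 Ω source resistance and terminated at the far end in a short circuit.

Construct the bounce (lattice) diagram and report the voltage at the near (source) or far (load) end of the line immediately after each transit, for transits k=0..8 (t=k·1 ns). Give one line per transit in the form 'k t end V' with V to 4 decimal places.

Γ_L=-1.000000, Γ_S=-1.000000; launch V₁=1·25/25=1.000000
k=0 src: V=1.0000
k=1 load: inc=1.000000, refl=1.000000·-1.000000=-1.0000; V=0.000000+1.000000+-1.000000=0.0000
k=2 src: inc=-1.000000, refl=-1.000000·-1.000000=1.0000; V=1.000000+-1.000000+1.000000=1.0000
k=3 load: inc=1.000000, refl=1.000000·-1.000000=-1.0000; V=0.000000+1.000000+-1.000000=0.0000
k=4 src: inc=-1.000000, refl=-1.000000·-1.000000=1.0000; V=1.000000+-1.000000+1.000000=1.0000
k=5 load: inc=1.000000, refl=1.000000·-1.000000=-1.0000; V=0.000000+1.000000+-1.000000=0.0000
k=6 src: inc=-1.000000, refl=-1.000000·-1.000000=1.0000; V=1.000000+-1.000000+1.000000=1.0000
k=7 load: inc=1.000000, refl=1.000000·-1.000000=-1.0000; V=0.000000+1.000000+-1.000000=0.0000
k=8 src: inc=-1.000000, refl=-1.000000·-1.000000=1.0000; V=1.000000+-1.000000+1.000000=1.0000

0 0 source 1.0000
1 1 load 0.0000
2 2 source 1.0000
3 3 load 0.0000
4 4 source 1.0000
5 5 load 0.0000
6 6 source 1.0000
7 7 load 0.0000
8 8 source 1.0000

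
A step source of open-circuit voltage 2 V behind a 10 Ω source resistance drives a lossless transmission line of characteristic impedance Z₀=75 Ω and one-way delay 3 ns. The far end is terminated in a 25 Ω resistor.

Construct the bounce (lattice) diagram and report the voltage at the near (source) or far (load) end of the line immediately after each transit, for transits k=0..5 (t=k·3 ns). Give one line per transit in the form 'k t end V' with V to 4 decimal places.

Γ_L=-0.500000, Γ_S=-0.764706; launch V₁=2·75/85=1.764706
k=0 src: V=1.7647
k=1 load: inc=1.764706, refl=1.764706·-0.500000=-0.8824; V=0.000000+1.764706+-0.882353=0.8824
k=2 src: inc=-0.882353, refl=-0.882353·-0.764706=0.6747; V=1.764706+-0.882353+0.674740=1.5571
k=3 load: inc=0.674740, refl=0.674740·-0.500000=-0.3374; V=0.882353+0.674740+-0.337370=1.2197
k=4 src: inc=-0.337370, refl=-0.337370·-0.764706=0.2580; V=1.557093+-0.337370+0.257989=1.4777
k=5 load: inc=0.257989, refl=0.257989·-0.500000=-0.1290; V=1.219723+0.257989+-0.128995=1.3487

0 0 source 1.7647
1 3 load 0.8824
2 6 source 1.5571
3 9 load 1.2197
4 12 source 1.4777
5 15 load 1.3487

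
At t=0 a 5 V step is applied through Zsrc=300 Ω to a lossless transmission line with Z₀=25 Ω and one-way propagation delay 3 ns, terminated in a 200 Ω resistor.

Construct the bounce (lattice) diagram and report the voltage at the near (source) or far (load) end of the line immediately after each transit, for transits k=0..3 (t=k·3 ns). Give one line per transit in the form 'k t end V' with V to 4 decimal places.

0 0 source 0.3846
1 3 load 0.6838
2 6 source 0.9369
3 9 load 1.1338

Γ_L=0.777778, Γ_S=0.846154; launch V₁=5·25/325=0.384615
k=0 src: V=0.3846
k=1 load: inc=0.384615, refl=0.384615·0.777778=0.2991; V=0.000000+0.384615+0.299145=0.6838
k=2 src: inc=0.299145, refl=0.299145·0.846154=0.2531; V=0.384615+0.299145+0.253123=0.9369
k=3 load: inc=0.253123, refl=0.253123·0.777778=0.1969; V=0.683761+0.253123+0.196873=1.1338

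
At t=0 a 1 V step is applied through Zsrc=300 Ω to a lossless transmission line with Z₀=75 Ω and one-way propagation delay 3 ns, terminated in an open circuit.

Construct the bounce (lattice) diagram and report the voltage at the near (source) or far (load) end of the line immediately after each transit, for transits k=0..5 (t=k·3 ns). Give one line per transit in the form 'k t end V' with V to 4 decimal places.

0 0 source 0.2000
1 3 load 0.4000
2 6 source 0.5200
3 9 load 0.6400
4 12 source 0.7120
5 15 load 0.7840

Γ_L=1.000000, Γ_S=0.600000; launch V₁=1·75/375=0.200000
k=0 src: V=0.2000
k=1 load: inc=0.200000, refl=0.200000·1.000000=0.2000; V=0.000000+0.200000+0.200000=0.4000
k=2 src: inc=0.200000, refl=0.200000·0.600000=0.1200; V=0.200000+0.200000+0.120000=0.5200
k=3 load: inc=0.120000, refl=0.120000·1.000000=0.1200; V=0.400000+0.120000+0.120000=0.6400
k=4 src: inc=0.120000, refl=0.120000·0.600000=0.0720; V=0.520000+0.120000+0.072000=0.7120
k=5 load: inc=0.072000, refl=0.072000·1.000000=0.0720; V=0.640000+0.072000+0.072000=0.7840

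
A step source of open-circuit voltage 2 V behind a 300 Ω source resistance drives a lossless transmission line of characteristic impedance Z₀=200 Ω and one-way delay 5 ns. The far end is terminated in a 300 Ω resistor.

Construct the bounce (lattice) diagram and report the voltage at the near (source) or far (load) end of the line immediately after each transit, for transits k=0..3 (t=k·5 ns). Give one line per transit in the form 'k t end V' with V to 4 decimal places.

Γ_L=0.200000, Γ_S=0.200000; launch V₁=2·200/500=0.800000
k=0 src: V=0.8000
k=1 load: inc=0.800000, refl=0.800000·0.200000=0.1600; V=0.000000+0.800000+0.160000=0.9600
k=2 src: inc=0.160000, refl=0.160000·0.200000=0.0320; V=0.800000+0.160000+0.032000=0.9920
k=3 load: inc=0.032000, refl=0.032000·0.200000=0.0064; V=0.960000+0.032000+0.006400=0.9984

0 0 source 0.8000
1 5 load 0.9600
2 10 source 0.9920
3 15 load 0.9984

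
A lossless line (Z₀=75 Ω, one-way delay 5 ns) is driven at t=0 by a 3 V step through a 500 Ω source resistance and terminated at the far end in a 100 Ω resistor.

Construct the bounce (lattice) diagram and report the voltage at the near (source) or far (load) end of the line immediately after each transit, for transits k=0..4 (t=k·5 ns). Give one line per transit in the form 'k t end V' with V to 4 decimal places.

0 0 source 0.3913
1 5 load 0.4472
2 10 source 0.4885
3 15 load 0.4944
4 20 source 0.4988

Γ_L=0.142857, Γ_S=0.739130; launch V₁=3·75/575=0.391304
k=0 src: V=0.3913
k=1 load: inc=0.391304, refl=0.391304·0.142857=0.0559; V=0.000000+0.391304+0.055901=0.4472
k=2 src: inc=0.055901, refl=0.055901·0.739130=0.0413; V=0.391304+0.055901+0.041318=0.4885
k=3 load: inc=0.041318, refl=0.041318·0.142857=0.0059; V=0.447205+0.041318+0.005903=0.4944
k=4 src: inc=0.005903, refl=0.005903·0.739130=0.0044; V=0.488523+0.005903+0.004363=0.4988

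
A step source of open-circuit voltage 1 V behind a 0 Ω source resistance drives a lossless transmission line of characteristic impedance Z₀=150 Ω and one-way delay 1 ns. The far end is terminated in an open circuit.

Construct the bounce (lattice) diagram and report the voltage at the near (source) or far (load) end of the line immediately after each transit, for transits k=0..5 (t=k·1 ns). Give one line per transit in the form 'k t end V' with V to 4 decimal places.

Γ_L=1.000000, Γ_S=-1.000000; launch V₁=1·150/150=1.000000
k=0 src: V=1.0000
k=1 load: inc=1.000000, refl=1.000000·1.000000=1.0000; V=0.000000+1.000000+1.000000=2.0000
k=2 src: inc=1.000000, refl=1.000000·-1.000000=-1.0000; V=1.000000+1.000000+-1.000000=1.0000
k=3 load: inc=-1.000000, refl=-1.000000·1.000000=-1.0000; V=2.000000+-1.000000+-1.000000=0.0000
k=4 src: inc=-1.000000, refl=-1.000000·-1.000000=1.0000; V=1.000000+-1.000000+1.000000=1.0000
k=5 load: inc=1.000000, refl=1.000000·1.000000=1.0000; V=0.000000+1.000000+1.000000=2.0000

0 0 source 1.0000
1 1 load 2.0000
2 2 source 1.0000
3 3 load 0.0000
4 4 source 1.0000
5 5 load 2.0000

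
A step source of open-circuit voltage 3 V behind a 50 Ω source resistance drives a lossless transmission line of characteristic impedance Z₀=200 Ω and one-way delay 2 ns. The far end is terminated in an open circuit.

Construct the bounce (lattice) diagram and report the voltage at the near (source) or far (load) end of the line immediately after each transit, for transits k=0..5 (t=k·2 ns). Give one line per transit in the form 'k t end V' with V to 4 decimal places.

Γ_L=1.000000, Γ_S=-0.600000; launch V₁=3·200/250=2.400000
k=0 src: V=2.4000
k=1 load: inc=2.400000, refl=2.400000·1.000000=2.4000; V=0.000000+2.400000+2.400000=4.8000
k=2 src: inc=2.400000, refl=2.400000·-0.600000=-1.4400; V=2.400000+2.400000+-1.440000=3.3600
k=3 load: inc=-1.440000, refl=-1.440000·1.000000=-1.4400; V=4.800000+-1.440000+-1.440000=1.9200
k=4 src: inc=-1.440000, refl=-1.440000·-0.600000=0.8640; V=3.360000+-1.440000+0.864000=2.7840
k=5 load: inc=0.864000, refl=0.864000·1.000000=0.8640; V=1.920000+0.864000+0.864000=3.6480

0 0 source 2.4000
1 2 load 4.8000
2 4 source 3.3600
3 6 load 1.9200
4 8 source 2.7840
5 10 load 3.6480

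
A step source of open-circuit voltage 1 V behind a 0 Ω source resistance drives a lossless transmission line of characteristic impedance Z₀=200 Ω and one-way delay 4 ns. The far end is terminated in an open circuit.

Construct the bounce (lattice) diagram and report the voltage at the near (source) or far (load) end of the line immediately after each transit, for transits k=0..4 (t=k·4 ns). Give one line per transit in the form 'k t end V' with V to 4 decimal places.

Γ_L=1.000000, Γ_S=-1.000000; launch V₁=1·200/200=1.000000
k=0 src: V=1.0000
k=1 load: inc=1.000000, refl=1.000000·1.000000=1.0000; V=0.000000+1.000000+1.000000=2.0000
k=2 src: inc=1.000000, refl=1.000000·-1.000000=-1.0000; V=1.000000+1.000000+-1.000000=1.0000
k=3 load: inc=-1.000000, refl=-1.000000·1.000000=-1.0000; V=2.000000+-1.000000+-1.000000=0.0000
k=4 src: inc=-1.000000, refl=-1.000000·-1.000000=1.0000; V=1.000000+-1.000000+1.000000=1.0000

0 0 source 1.0000
1 4 load 2.0000
2 8 source 1.0000
3 12 load 0.0000
4 16 source 1.0000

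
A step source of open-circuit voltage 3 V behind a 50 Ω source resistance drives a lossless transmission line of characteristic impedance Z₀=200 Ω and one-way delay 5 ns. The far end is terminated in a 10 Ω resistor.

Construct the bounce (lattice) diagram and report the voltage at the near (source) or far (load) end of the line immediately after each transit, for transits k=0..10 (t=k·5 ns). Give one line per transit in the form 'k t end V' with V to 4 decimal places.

0 0 source 2.4000
1 5 load 0.2286
2 10 source 1.5314
3 15 load 0.3527
4 20 source 1.0599
5 25 load 0.4200
6 30 source 0.8040
7 35 load 0.4566
8 40 source 0.6650
9 45 load 0.4764
10 50 source 0.5896

Γ_L=-0.904762, Γ_S=-0.600000; launch V₁=3·200/250=2.400000
k=0 src: V=2.4000
k=1 load: inc=2.400000, refl=2.400000·-0.904762=-2.1714; V=0.000000+2.400000+-2.171429=0.2286
k=2 src: inc=-2.171429, refl=-2.171429·-0.600000=1.3029; V=2.400000+-2.171429+1.302857=1.5314
k=3 load: inc=1.302857, refl=1.302857·-0.904762=-1.1788; V=0.228571+1.302857+-1.178776=0.3527
k=4 src: inc=-1.178776, refl=-1.178776·-0.600000=0.7073; V=1.531429+-1.178776+0.707265=1.0599
k=5 load: inc=0.707265, refl=0.707265·-0.904762=-0.6399; V=0.352653+0.707265+-0.639907=0.4200
k=6 src: inc=-0.639907, refl=-0.639907·-0.600000=0.3839; V=1.059918+-0.639907+0.383944=0.8040
k=7 load: inc=0.383944, refl=0.383944·-0.904762=-0.3474; V=0.420012+0.383944+-0.347378=0.4566
k=8 src: inc=-0.347378, refl=-0.347378·-0.600000=0.2084; V=0.803956+-0.347378+0.208427=0.6650
k=9 load: inc=0.208427, refl=0.208427·-0.904762=-0.1886; V=0.456578+0.208427+-0.188577=0.4764
k=10 src: inc=-0.188577, refl=-0.188577·-0.600000=0.1131; V=0.665005+-0.188577+0.113146=0.5896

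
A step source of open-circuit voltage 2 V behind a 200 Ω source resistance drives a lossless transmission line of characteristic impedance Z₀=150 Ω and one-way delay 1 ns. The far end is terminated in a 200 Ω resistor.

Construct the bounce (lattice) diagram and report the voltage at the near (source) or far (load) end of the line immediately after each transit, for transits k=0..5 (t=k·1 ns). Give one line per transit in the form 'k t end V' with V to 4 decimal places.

Γ_L=0.142857, Γ_S=0.142857; launch V₁=2·150/350=0.857143
k=0 src: V=0.8571
k=1 load: inc=0.857143, refl=0.857143·0.142857=0.1224; V=0.000000+0.857143+0.122449=0.9796
k=2 src: inc=0.122449, refl=0.122449·0.142857=0.0175; V=0.857143+0.122449+0.017493=0.9971
k=3 load: inc=0.017493, refl=0.017493·0.142857=0.0025; V=0.979592+0.017493+0.002499=0.9996
k=4 src: inc=0.002499, refl=0.002499·0.142857=0.0004; V=0.997085+0.002499+0.000357=0.9999
k=5 load: inc=0.000357, refl=0.000357·0.142857=0.0001; V=0.999584+0.000357+0.000051=1.0000

0 0 source 0.8571
1 1 load 0.9796
2 2 source 0.9971
3 3 load 0.9996
4 4 source 0.9999
5 5 load 1.0000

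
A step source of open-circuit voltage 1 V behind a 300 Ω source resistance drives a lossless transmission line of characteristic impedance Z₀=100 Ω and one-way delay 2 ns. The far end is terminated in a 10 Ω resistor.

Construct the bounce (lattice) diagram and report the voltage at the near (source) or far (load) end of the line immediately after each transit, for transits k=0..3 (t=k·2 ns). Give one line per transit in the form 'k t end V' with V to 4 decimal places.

Γ_L=-0.818182, Γ_S=0.500000; launch V₁=1·100/400=0.250000
k=0 src: V=0.2500
k=1 load: inc=0.250000, refl=0.250000·-0.818182=-0.2045; V=0.000000+0.250000+-0.204545=0.0455
k=2 src: inc=-0.204545, refl=-0.204545·0.500000=-0.1023; V=0.250000+-0.204545+-0.102273=-0.0568
k=3 load: inc=-0.102273, refl=-0.102273·-0.818182=0.0837; V=0.045455+-0.102273+0.083678=0.0269

0 0 source 0.2500
1 2 load 0.0455
2 4 source -0.0568
3 6 load 0.0269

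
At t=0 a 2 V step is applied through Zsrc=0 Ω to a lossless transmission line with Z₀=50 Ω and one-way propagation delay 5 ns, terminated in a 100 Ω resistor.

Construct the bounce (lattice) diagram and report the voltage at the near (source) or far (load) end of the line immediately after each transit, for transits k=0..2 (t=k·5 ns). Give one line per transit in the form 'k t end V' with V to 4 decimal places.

Γ_L=0.333333, Γ_S=-1.000000; launch V₁=2·50/50=2.000000
k=0 src: V=2.0000
k=1 load: inc=2.000000, refl=2.000000·0.333333=0.6667; V=0.000000+2.000000+0.666667=2.6667
k=2 src: inc=0.666667, refl=0.666667·-1.000000=-0.6667; V=2.000000+0.666667+-0.666667=2.0000

0 0 source 2.0000
1 5 load 2.6667
2 10 source 2.0000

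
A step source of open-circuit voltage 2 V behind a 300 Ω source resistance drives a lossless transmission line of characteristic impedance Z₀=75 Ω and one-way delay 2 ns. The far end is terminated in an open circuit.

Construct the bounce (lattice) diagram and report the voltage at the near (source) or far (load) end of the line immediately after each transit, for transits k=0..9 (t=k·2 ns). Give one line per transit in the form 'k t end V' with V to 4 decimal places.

Γ_L=1.000000, Γ_S=0.600000; launch V₁=2·75/375=0.400000
k=0 src: V=0.4000
k=1 load: inc=0.400000, refl=0.400000·1.000000=0.4000; V=0.000000+0.400000+0.400000=0.8000
k=2 src: inc=0.400000, refl=0.400000·0.600000=0.2400; V=0.400000+0.400000+0.240000=1.0400
k=3 load: inc=0.240000, refl=0.240000·1.000000=0.2400; V=0.800000+0.240000+0.240000=1.2800
k=4 src: inc=0.240000, refl=0.240000·0.600000=0.1440; V=1.040000+0.240000+0.144000=1.4240
k=5 load: inc=0.144000, refl=0.144000·1.000000=0.1440; V=1.280000+0.144000+0.144000=1.5680
k=6 src: inc=0.144000, refl=0.144000·0.600000=0.0864; V=1.424000+0.144000+0.086400=1.6544
k=7 load: inc=0.086400, refl=0.086400·1.000000=0.0864; V=1.568000+0.086400+0.086400=1.7408
k=8 src: inc=0.086400, refl=0.086400·0.600000=0.0518; V=1.654400+0.086400+0.051840=1.7926
k=9 load: inc=0.051840, refl=0.051840·1.000000=0.0518; V=1.740800+0.051840+0.051840=1.8445

0 0 source 0.4000
1 2 load 0.8000
2 4 source 1.0400
3 6 load 1.2800
4 8 source 1.4240
5 10 load 1.5680
6 12 source 1.6544
7 14 load 1.7408
8 16 source 1.7926
9 18 load 1.8445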